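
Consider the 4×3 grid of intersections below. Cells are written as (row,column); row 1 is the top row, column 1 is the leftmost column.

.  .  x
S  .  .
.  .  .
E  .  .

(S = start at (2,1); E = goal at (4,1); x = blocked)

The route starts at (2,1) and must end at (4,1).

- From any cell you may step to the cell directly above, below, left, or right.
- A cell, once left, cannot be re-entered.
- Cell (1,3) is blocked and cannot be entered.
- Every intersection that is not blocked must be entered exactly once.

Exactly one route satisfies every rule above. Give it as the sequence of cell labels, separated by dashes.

Need to visit all 11 open cells exactly once, starting at (2,1) and ending at (4,1).
Cell (1,2) has only two open neighbours ((2,2) and (1,1)), so the path must pass straight through it: one of those is the cell it's entered from and the other is where it exits.
Route from (2,1): up to (1,1), right to (1,2), down to (2,2), right to (2,3), 2× down (reaching (4,3)), left to (4,2), up to (3,2), left to (3,1), down to (4,1) — 10 moves in all.
Check: all 11 open cells covered.

(2,1) - (1,1) - (1,2) - (2,2) - (2,3) - (3,3) - (4,3) - (4,2) - (3,2) - (3,1) - (4,1)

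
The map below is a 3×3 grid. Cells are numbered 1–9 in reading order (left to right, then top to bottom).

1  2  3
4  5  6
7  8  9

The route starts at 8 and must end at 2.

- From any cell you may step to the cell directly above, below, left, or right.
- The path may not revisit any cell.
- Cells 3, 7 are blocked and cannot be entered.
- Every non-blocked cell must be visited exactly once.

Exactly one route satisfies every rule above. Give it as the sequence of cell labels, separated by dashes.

Need to visit all 7 open cells exactly once, starting at 8 and ending at 2.
Cell 6 has only two open neighbours (9 and 5), so the path must pass straight through it: one of those is the cell it's entered from and the other is where it exits.
Route from 8: right to 9, up to 6, 2× left (reaching 4), up to 1, right to 2 — 6 moves in all.
Check: all 7 open cells covered.

8 - 9 - 6 - 5 - 4 - 1 - 2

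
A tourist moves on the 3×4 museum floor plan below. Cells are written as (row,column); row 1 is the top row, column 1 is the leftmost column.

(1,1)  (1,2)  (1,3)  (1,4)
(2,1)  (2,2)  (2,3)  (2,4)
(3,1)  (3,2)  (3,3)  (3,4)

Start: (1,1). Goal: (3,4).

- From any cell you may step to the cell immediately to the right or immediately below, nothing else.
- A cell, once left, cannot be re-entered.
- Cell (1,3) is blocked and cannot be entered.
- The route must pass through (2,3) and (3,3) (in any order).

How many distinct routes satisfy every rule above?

A right/down-only route from (1,1) to (3,4) makes exactly 2 down-moves and 3 right-moves in some order.
With no other constraints that would be C(5,2) = 10 routes.
A monotone route can only reach the required cells in the order (2,3), (3,3), so split there and multiply the segment counts (each segment already excludes blocked cells): (1,1)→(2,3): 2; (2,3)→(3,3): 1; (3,3)→(3,4): 1; product = 2.
That gives 2 routes.

2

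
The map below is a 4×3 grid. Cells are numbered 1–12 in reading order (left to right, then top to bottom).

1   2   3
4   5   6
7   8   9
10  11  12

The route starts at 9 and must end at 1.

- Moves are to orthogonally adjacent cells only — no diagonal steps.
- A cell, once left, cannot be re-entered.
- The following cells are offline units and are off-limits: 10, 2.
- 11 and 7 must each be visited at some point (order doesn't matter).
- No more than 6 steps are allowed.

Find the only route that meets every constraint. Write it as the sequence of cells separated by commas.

The 6-move cap with required stops at 11, 7 leaves no slack for detours.
Route from 9: down to 12, left to 11, up to 8, left to 7, 2× up (reaching 1) — 6 moves in all.
Check: all required cells visited; 6 ≤ 6 moves.

9, 12, 11, 8, 7, 4, 1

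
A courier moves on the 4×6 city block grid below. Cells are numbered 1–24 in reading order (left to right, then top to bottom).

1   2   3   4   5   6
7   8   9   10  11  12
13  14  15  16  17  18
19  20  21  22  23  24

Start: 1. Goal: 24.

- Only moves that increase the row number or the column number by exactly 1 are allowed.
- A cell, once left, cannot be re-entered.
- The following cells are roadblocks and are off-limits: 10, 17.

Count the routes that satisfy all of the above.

A right/down-only route from 1 to 24 makes exactly 3 down-moves and 5 right-moves in some order.
With no other constraints that would be C(8,3) = 56 routes.
Subtract routes through each blocked cell (inclusion–exclusion for overlaps): − through 10: 24 − through 17: 30 + through 10&17: 16 → 18.
That gives 18 routes.

18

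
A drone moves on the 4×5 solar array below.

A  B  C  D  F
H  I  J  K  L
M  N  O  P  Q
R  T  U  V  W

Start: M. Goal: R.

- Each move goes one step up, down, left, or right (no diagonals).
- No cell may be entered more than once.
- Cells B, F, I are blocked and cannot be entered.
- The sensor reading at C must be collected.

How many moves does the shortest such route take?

Any route passes through C somewhere between M and R. Summing Manhattan distances along the two legs (M → C → R) gives a lower bound of 4 + 5 = 9 moves.
The shortest route satisfying every rule uses 11 moves: M → N → O → J → C → D → K → P → V → U → T → R.
The bound of 9 isn't tight here; checking systematically, no route of length 9 through 10 satisfies every constraint, so 11 is the minimum.

11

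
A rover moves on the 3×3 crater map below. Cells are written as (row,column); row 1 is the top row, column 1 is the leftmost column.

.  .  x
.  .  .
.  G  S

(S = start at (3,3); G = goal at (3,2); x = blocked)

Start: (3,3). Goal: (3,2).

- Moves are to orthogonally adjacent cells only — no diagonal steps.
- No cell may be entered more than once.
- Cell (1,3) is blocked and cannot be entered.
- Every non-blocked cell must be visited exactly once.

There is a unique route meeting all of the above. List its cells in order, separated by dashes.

(3,3) - (2,3) - (2,2) - (1,2) - (1,1) - (2,1) - (3,1) - (3,2)

Need to visit all 8 open cells exactly once, starting at (3,3) and ending at (3,2).
Route from (3,3): up 1 to (2,3), left 1 to (2,2), up 1 to (1,2), left 1 to (1,1), down 2 to (3,1), right 1 to (3,2) — 7 moves in all.
Check: all 8 open cells covered.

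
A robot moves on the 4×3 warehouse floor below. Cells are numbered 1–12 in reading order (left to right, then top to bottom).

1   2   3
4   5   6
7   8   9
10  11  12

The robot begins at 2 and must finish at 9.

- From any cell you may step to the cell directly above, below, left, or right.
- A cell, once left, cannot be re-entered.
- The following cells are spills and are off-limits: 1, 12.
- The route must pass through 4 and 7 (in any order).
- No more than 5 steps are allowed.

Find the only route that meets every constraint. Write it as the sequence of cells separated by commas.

2, 5, 4, 7, 8, 9

The budget equals the shortest possible length, so every move has to be on a shortest route through the required cells.
Route from 2: down 1 to 5, left 1 to 4, down 1 to 7, right 2 to 9 — 5 moves in all.
Check: all required cells visited; 5 ≤ 5 moves.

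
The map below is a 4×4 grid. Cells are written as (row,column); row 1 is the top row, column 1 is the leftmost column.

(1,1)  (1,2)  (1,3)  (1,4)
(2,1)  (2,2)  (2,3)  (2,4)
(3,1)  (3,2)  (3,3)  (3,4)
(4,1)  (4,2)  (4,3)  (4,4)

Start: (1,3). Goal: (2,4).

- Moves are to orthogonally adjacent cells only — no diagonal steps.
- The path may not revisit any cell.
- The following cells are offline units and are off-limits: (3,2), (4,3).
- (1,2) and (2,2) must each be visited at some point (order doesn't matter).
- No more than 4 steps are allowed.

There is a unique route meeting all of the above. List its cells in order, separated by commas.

(1,3), (1,2), (2,2), (2,3), (2,4)

Any route must reach (1,2) and (2,2) and still end at (2,4) within 4 moves, so the order of the required stops is forced.
Route from (1,3): left to (1,2), down to (2,2), 2× right (reaching (2,4)) — 4 moves in all.
Check: all required cells visited; 4 ≤ 4 moves.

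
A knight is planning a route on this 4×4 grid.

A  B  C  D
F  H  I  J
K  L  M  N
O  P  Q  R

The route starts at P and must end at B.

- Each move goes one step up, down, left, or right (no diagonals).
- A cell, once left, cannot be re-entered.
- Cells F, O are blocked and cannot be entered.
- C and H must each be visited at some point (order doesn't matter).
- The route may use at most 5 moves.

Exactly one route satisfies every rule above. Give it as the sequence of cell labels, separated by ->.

The budget equals the shortest possible length, so every move has to be on a shortest route through the required cells.
Route from P: 2× up (reaching H), right to I, up to C, left to B — 5 moves in all.
Check: all required cells visited; 5 ≤ 5 moves.

P -> L -> H -> I -> C -> B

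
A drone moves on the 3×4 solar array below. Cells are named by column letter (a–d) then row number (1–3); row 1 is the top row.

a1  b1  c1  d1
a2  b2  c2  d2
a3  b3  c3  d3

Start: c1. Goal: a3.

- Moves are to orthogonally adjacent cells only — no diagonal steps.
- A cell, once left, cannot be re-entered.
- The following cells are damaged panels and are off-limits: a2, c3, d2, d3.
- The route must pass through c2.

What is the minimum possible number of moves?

4

Any route passes through c2 somewhere between c1 and a3. Summing Manhattan distances along the two legs (c1 → c2 → a3) gives a lower bound of 1 + 3 = 4 moves.
A route of 4 moves achieves this: c1 → c2 → b2 → b3 → a3.
Since 4 matches the lower bound, it is optimal.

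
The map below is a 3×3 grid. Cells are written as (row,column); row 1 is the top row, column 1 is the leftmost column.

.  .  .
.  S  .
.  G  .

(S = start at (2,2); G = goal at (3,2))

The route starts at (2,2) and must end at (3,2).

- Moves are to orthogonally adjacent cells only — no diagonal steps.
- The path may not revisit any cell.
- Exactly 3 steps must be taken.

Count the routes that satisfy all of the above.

Need simple routes of exactly 3 moves from (2,2) to (3,2) (Manhattan distance 1, so 1 moves are spent on a detour and 1 undoing it).
Enumerating: (2,2) (2,1) (3,1) (3,2) | (2,2) (2,3) (3,3) (3,2).
That gives 2 routes.

2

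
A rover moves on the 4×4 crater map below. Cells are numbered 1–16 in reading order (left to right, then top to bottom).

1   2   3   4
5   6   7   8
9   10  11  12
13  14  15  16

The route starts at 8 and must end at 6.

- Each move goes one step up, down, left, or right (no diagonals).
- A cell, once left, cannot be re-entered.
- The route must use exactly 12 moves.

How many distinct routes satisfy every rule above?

24

Need simple routes of exactly 12 moves from 8 to 6 (Manhattan distance 2, so 5 moves are spent on a detour and 5 undoing it).
Branch systematically from the start, pruning whenever the remaining move budget drops below the Manhattan distance to 6 or differs from it in parity. Grouping the completions by first move — via 4: 10; via 12: 11; via 7: 3 — and summing: 10 + 11 + 3 = 24.
That gives 24 routes.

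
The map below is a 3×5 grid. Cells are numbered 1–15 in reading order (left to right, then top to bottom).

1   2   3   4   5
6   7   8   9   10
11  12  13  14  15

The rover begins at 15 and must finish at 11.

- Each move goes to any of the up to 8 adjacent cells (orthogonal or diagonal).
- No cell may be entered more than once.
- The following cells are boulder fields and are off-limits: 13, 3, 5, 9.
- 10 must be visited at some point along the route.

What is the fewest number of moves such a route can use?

5

Any route passes through 10 somewhere between 15 and 11. Summing Chebyshev distances along the two legs (15 → 10 → 11) gives a lower bound of 1 + 4 = 5 moves.
A route of 5 moves achieves this: 15 → 10 → 4 → 8 → 7 → 11.
Since 5 matches the lower bound, it is optimal.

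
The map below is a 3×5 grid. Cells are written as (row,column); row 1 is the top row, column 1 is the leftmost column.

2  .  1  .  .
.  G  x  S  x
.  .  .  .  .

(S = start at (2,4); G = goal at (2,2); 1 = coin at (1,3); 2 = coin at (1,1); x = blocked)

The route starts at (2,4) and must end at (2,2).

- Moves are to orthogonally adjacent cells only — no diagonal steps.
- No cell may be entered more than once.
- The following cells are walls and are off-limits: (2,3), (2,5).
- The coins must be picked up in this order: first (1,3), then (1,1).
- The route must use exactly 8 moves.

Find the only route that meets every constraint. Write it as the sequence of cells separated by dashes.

The waypoints must appear in the order (1,3), (1,1), with no cell reused.
Route from (2,4): up to (1,4), 3× left (reaching (1,1)), 2× down (reaching (3,1)), right to (3,2), up to (2,2) — 8 moves in all.
Check: order respected (1 at step 2, 2 at step 4); 8 moves as required.

(2,4) - (1,4) - (1,3) - (1,2) - (1,1) - (2,1) - (3,1) - (3,2) - (2,2)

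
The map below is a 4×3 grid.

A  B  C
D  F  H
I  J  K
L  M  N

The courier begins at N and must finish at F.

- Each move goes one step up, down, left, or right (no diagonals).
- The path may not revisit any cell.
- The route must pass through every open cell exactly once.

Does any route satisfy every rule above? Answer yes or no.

One route that works: N → K → H → C → B → A → D → I → L → M → J → F.

yes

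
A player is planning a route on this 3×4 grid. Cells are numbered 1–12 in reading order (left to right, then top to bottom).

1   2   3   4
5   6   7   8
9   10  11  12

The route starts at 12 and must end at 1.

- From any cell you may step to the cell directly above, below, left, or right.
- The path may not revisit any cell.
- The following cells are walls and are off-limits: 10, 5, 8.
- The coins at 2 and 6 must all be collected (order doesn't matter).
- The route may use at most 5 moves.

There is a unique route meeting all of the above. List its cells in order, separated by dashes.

The budget equals the shortest possible length, so every move has to be on a shortest route through the required cells.
Route from 12: left 1 to 11, up 1 to 7, left 1 to 6, up 1 to 2, left 1 to 1 — 5 moves in all.
Check: all required cells visited; 5 ≤ 5 moves.

12 - 11 - 7 - 6 - 2 - 1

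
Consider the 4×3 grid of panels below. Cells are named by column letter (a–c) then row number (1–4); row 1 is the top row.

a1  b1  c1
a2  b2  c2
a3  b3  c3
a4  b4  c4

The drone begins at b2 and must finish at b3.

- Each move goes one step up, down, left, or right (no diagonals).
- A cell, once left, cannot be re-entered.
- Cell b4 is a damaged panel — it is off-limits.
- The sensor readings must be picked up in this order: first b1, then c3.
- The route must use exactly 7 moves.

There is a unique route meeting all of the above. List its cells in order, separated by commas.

b2, a2, a1, b1, c1, c2, c3, b3

The waypoints must appear in the order b1, c3, with no cell reused.
Route from b2: left 1 to a2, up 1 to a1, right 2 to c1, down 2 to c3, left 1 to b3 — 7 moves in all.
Check: order respected (b1 at step 3, c3 at step 6); 7 moves as required.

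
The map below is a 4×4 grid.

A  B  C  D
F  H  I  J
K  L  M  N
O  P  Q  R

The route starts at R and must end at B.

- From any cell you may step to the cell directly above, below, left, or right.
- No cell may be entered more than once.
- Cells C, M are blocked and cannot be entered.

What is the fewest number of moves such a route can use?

The Manhattan distance from R to B is |4−1| + |4−2| = 5, so at least 5 moves are needed.
A route of 5 moves achieves this: R → N → J → I → H → B.
Since 5 matches the lower bound, it is optimal.

5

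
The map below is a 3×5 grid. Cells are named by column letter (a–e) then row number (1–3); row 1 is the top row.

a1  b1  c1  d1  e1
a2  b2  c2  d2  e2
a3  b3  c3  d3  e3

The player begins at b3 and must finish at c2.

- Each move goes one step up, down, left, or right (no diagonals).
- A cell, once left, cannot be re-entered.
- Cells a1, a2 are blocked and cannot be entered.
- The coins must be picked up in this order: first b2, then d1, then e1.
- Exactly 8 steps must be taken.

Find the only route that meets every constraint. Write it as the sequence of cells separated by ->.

The waypoints must appear in the order b2, d1, e1, with no cell reused.
Route from b3: 2× up (reaching b1), 3× right (reaching e1), down to e2, 2× left (reaching c2) — 8 moves in all.
Check: order respected (b2 at step 1, d1 at step 4, e1 at step 5); 8 moves as required.

b3 -> b2 -> b1 -> c1 -> d1 -> e1 -> e2 -> d2 -> c2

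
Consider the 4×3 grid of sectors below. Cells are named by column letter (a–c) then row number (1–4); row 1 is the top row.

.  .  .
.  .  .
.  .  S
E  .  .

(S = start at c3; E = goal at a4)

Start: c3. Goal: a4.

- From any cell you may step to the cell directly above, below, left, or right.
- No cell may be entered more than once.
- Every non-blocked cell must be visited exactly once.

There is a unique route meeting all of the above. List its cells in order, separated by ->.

c3 -> c4 -> b4 -> b3 -> b2 -> c2 -> c1 -> b1 -> a1 -> a2 -> a3 -> a4

Need to visit all 12 open cells exactly once, starting at c3 and ending at a4.
Cell c1 has only two open neighbours (c2 and b1), so the path must pass straight through it: one of those is the cell it's entered from and the other is where it exits.
Route from c3: down to c4, left to b4, 2× up (reaching b2), right to c2, up to c1, 2× left (reaching a1), 3× down (reaching a4) — 11 moves in all.
Check: all 12 open cells covered.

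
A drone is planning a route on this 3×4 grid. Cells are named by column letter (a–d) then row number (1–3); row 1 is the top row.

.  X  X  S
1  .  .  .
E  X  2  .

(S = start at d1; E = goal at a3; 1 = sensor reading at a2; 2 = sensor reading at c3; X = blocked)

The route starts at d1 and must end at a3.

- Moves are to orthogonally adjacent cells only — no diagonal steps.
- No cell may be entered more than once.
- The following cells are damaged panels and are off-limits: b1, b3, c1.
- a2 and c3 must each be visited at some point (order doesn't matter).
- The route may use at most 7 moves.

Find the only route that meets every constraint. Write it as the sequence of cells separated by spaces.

d1 d2 d3 c3 c2 b2 a2 a3

The budget equals the shortest possible length, so every move has to be on a shortest route through the required cells.
Route from d1: down 2 to d3, left 1 to c3, up 1 to c2, left 2 to a2, down 1 to a3 — 7 moves in all.
Check: all required cells visited; 7 ≤ 7 moves.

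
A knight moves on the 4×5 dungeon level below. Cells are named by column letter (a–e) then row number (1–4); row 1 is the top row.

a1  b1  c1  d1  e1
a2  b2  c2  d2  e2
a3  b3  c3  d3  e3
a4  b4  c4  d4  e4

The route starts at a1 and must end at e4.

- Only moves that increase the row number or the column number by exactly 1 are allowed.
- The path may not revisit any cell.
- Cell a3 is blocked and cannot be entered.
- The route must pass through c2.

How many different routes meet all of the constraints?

18

A right/down-only route from a1 to e4 makes exactly 3 down-moves and 4 right-moves in some order.
With no other constraints that would be C(7,3) = 35 routes.
Split at c2 and multiply the segment counts (each segment already excludes blocked cells): a1→c2: 3; c2→e4: 6; product = 18.
That gives 18 routes.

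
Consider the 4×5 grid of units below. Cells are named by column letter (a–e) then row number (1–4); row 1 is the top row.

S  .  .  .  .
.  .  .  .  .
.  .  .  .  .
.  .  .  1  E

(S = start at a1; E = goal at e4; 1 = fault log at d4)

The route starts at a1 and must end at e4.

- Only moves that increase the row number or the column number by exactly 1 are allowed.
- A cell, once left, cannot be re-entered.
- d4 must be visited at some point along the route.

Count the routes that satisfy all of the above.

A right/down-only route from a1 to e4 makes exactly 3 down-moves and 4 right-moves in some order.
With no other constraints that would be C(7,3) = 35 routes.
Split at d4 and multiply the segment counts: a1→d4: 20; d4→e4: 1; product = 20.
That gives 20 routes.

20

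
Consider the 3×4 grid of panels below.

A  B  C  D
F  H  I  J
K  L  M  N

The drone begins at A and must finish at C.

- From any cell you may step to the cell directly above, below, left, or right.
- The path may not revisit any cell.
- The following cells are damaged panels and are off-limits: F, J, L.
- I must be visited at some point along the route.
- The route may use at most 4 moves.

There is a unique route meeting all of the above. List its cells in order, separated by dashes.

The 4-move cap with required stops at I leaves no slack for detours.
Route from A: right 1 to B, down 1 to H, right 1 to I, up 1 to C — 4 moves in all.
Check: all required cells visited; 4 ≤ 4 moves.

A - B - H - I - C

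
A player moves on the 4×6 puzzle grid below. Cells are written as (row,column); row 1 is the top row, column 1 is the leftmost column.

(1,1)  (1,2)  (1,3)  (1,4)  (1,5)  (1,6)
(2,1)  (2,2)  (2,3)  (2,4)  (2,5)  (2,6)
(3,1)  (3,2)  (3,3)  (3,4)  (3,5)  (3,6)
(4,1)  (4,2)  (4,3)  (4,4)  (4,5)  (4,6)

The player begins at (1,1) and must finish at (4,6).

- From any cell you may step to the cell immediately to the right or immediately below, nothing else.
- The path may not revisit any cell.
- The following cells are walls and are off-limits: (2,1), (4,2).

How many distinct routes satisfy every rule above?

34

A right/down-only route from (1,1) to (4,6) makes exactly 3 down-moves and 5 right-moves in some order.
With no other constraints that would be C(8,3) = 56 routes.
Subtract routes through each blocked cell (inclusion–exclusion for overlaps): − through (2,1): 21 − through (4,2): 4 + through (2,1)&(4,2): 3 → 34.
That gives 34 routes.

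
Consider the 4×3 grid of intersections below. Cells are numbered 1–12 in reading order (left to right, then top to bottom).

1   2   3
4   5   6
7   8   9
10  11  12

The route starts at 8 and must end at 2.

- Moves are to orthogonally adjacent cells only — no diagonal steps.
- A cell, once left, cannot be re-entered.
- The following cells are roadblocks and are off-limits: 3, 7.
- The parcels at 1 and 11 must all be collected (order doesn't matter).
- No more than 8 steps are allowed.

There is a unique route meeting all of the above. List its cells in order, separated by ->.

Any route must reach 1 and 11 and still end at 2 within 8 moves, so the order of the required stops is forced.
Route from 8: down 1 to 11, right 1 to 12, up 2 to 6, left 2 to 4, up 1 to 1, right 1 to 2 — 8 moves in all.
Check: all required cells visited; 8 ≤ 8 moves.

8 -> 11 -> 12 -> 9 -> 6 -> 5 -> 4 -> 1 -> 2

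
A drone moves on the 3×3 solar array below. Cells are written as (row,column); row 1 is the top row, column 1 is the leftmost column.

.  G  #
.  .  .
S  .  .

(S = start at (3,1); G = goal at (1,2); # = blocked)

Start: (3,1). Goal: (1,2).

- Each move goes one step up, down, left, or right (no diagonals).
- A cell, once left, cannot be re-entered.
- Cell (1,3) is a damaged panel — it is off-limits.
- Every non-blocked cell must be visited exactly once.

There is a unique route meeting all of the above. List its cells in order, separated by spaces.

(3,1) (3,2) (3,3) (2,3) (2,2) (2,1) (1,1) (1,2)

Need to visit all 8 open cells exactly once, starting at (3,1) and ending at (1,2).
Cell (3,3) has only two open neighbours ((2,3) and (3,2)), so the path must pass straight through it: one of those is the cell it's entered from and the other is where it exits.
Route from (3,1): right 2 to (3,3), up 1 to (2,3), left 2 to (2,1), up 1 to (1,1), right 1 to (1,2) — 7 moves in all.
Check: all 8 open cells covered.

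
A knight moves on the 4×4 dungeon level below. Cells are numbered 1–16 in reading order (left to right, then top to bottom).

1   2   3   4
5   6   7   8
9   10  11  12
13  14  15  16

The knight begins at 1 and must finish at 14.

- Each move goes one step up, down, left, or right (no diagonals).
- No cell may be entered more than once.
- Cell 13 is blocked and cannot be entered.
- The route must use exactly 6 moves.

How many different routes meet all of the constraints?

11

Need simple routes of exactly 6 moves from 1 to 14 (Manhattan distance 4, so 1 moves are spent on a detour and 1 undoing it).
Branch systematically from the start, pruning whenever the remaining move budget drops below the Manhattan distance to 14 or differs from it in parity. Grouping the completions by first move — via 5: 4; via 2: 7 — and summing: 4 + 7 = 11.
That gives 11 routes.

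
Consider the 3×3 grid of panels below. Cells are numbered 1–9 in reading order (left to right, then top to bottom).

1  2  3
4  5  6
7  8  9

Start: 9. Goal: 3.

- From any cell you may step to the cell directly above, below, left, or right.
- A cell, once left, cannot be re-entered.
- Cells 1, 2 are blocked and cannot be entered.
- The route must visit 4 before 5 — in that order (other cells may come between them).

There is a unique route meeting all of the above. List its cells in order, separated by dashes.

9 - 8 - 7 - 4 - 5 - 6 - 3

The waypoints must appear in the order 4, 5, with no cell reused.
Route from 9: 2× left (reaching 7), up to 4, 2× right (reaching 6), up to 3 — 6 moves in all.
Check: order respected (4 at step 3, 5 at step 4).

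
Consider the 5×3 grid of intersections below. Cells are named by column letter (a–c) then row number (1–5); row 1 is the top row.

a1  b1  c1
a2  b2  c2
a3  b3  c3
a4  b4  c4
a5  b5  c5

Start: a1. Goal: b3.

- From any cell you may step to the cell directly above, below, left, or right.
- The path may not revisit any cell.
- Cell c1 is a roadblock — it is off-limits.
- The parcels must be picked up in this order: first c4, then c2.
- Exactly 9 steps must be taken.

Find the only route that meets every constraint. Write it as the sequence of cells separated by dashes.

a1 - a2 - a3 - a4 - b4 - c4 - c3 - c2 - b2 - b3

The waypoints must appear in the order c4, c2, with no cell reused.
Route from a1: down 3 to a4, right 2 to c4, up 2 to c2, left 1 to b2, down 1 to b3 — 9 moves in all.
Check: order respected (c4 at step 5, c2 at step 7); 9 moves as required.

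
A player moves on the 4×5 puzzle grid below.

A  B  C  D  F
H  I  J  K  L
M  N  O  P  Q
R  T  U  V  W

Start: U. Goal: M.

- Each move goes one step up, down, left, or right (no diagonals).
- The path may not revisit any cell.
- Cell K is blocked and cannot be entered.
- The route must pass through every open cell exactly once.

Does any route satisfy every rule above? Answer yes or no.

Colour the cells like a checkerboard: each orthogonal step flips colour, so a Hamiltonian route alternates colours. Here there are 9 cells of one colour and 10 of the other, with start on the opposite colour to the goal — the counts and endpoints can't be arranged into an alternating sequence of length 19, so no Hamiltonian route exists.

no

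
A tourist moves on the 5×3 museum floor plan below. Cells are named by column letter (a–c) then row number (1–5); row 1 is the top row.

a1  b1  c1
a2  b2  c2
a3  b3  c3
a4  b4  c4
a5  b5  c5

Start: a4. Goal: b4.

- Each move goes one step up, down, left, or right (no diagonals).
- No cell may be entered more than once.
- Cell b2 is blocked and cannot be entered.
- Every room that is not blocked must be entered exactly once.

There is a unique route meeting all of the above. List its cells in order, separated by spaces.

Need to visit all 14 open cells exactly once, starting at a4 and ending at b4.
Cell c2 has only two open neighbours (c1 and c3), so the path must pass straight through it: one of those is the cell it's entered from and the other is where it exits.
Route from a4: down 1 to a5, right 2 to c5, up 4 to c1, left 2 to a1, down 2 to a3, right 1 to b3, down 1 to b4 — 13 moves in all.
Check: all 14 open cells covered.

a4 a5 b5 c5 c4 c3 c2 c1 b1 a1 a2 a3 b3 b4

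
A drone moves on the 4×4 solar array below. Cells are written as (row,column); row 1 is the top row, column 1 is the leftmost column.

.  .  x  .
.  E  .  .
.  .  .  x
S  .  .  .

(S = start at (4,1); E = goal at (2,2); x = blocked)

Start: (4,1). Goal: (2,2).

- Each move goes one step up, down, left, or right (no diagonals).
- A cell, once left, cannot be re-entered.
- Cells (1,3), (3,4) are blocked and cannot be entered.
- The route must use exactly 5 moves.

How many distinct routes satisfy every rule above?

6

Need simple routes of exactly 5 moves from (4,1) to (2,2) (Manhattan distance 3, so 1 moves are spent on a detour and 1 undoing it).
Enumerating: (4,1) (3,1) (2,1) (1,1) (1,2) (2,2) | (4,1) (3,1) (3,2) (3,3) (2,3) (2,2) | (4,1) (4,2) (3,2) (3,1) (2,1) (2,2) | (4,1) (4,2) (3,2) (3,3) (2,3) (2,2) | (4,1) (4,2) (4,3) (3,3) (2,3) (2,2) | (4,1) (4,2) (4,3) (3,3) (3,2) (2,2).
That gives 6 routes.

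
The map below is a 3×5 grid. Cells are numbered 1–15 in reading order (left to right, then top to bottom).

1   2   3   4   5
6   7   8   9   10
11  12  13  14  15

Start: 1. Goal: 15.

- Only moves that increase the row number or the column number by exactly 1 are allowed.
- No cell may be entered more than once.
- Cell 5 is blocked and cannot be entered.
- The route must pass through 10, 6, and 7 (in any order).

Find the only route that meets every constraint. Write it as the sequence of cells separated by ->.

Moves only go right or down, so the column and row indices never decrease.
Route from 1: down to 6, 4× right (reaching 10), down to 15 — 6 moves in all.
Check: all required cells visited.

1 -> 6 -> 7 -> 8 -> 9 -> 10 -> 15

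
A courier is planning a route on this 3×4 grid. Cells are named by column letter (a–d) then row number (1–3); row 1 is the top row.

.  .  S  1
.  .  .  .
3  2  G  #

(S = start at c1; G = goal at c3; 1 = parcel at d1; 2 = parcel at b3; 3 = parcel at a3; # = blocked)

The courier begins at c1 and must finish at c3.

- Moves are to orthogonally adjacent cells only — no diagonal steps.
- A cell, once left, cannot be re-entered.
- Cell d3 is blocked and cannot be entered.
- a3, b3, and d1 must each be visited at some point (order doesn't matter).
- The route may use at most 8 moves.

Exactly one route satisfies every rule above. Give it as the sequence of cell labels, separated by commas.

The budget equals the shortest possible length, so every move has to be on a shortest route through the required cells.
Route from c1: right 1 to d1, down 1 to d2, left 3 to a2, down 1 to a3, right 2 to c3 — 8 moves in all.
Check: all required cells visited; 8 ≤ 8 moves.

c1, d1, d2, c2, b2, a2, a3, b3, c3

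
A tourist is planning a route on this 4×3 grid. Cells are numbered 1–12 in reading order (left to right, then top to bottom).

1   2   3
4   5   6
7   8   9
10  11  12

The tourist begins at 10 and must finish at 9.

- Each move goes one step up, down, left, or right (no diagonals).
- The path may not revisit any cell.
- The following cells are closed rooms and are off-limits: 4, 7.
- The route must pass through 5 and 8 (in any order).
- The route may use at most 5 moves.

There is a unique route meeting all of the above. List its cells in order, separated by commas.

10, 11, 8, 5, 6, 9

The budget equals the shortest possible length, so every move has to be on a shortest route through the required cells.
Route from 10: right 1 to 11, up 2 to 5, right 1 to 6, down 1 to 9 — 5 moves in all.
Check: all required cells visited; 5 ≤ 5 moves.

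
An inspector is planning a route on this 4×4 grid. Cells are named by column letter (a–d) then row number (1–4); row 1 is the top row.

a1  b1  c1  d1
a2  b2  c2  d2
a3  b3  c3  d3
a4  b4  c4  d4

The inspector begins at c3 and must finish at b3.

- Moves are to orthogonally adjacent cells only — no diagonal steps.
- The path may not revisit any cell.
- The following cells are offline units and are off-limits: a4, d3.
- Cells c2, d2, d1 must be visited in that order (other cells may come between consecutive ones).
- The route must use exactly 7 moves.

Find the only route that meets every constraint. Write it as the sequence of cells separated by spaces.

The waypoints must appear in the order c2, d2, d1, with no cell reused.
Route from c3: up 1 to c2, right 1 to d2, up 1 to d1, left 2 to b1, down 2 to b3 — 7 moves in all.
Check: order respected (c2 at step 1, d2 at step 2, d1 at step 3); 7 moves as required.

c3 c2 d2 d1 c1 b1 b2 b3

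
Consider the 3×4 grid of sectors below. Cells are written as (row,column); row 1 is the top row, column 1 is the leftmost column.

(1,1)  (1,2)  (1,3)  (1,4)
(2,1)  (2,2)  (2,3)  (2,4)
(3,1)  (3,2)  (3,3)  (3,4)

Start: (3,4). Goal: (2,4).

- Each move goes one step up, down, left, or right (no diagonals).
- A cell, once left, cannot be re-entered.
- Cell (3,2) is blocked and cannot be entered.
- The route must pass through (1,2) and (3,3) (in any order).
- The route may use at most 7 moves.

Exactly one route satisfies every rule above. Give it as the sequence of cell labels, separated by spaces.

(3,4) (3,3) (2,3) (2,2) (1,2) (1,3) (1,4) (2,4)

The budget equals the shortest possible length, so every move has to be on a shortest route through the required cells.
Route from (3,4): left 1 to (3,3), up 1 to (2,3), left 1 to (2,2), up 1 to (1,2), right 2 to (1,4), down 1 to (2,4) — 7 moves in all.
Check: all required cells visited; 7 ≤ 7 moves.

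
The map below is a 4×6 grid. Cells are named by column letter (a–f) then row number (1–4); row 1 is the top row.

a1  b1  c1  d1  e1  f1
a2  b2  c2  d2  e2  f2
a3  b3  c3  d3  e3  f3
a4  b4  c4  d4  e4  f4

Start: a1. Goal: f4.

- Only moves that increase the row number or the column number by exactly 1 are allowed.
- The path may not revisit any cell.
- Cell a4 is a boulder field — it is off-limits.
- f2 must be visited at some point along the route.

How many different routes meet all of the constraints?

A right/down-only route from a1 to f4 makes exactly 3 down-moves and 5 right-moves in some order.
With no other constraints that would be C(8,3) = 56 routes.
Split at f2 and multiply the segment counts (each segment already excludes blocked cells): a1→f2: 6; f2→f4: 1; product = 6.
That gives 6 routes.

6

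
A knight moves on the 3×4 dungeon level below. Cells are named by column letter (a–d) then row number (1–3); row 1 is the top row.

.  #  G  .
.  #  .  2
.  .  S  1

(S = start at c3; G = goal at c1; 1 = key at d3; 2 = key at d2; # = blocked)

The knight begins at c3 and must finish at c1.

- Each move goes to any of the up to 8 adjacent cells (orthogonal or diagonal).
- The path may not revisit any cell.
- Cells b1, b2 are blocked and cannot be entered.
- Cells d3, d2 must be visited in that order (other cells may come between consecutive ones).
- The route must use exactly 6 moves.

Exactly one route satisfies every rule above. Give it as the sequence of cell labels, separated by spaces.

The waypoints must appear in the order d3, d2, with no cell reused.
Route from c3: left 1 to b3, up-right 1 to c2, down-right 1 to d3, up 2 to d1, left 1 to c1 — 6 moves in all.
Check: order respected (1 at step 3, 2 at step 4); 6 moves as required.

c3 b3 c2 d3 d2 d1 c1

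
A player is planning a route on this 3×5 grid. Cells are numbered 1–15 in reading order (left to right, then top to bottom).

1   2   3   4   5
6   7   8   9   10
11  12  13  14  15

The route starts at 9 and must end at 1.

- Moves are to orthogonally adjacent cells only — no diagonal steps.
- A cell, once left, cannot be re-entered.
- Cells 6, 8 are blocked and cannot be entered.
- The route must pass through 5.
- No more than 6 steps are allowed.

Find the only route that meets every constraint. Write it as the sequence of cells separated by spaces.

Any route must reach 5 and still end at 1 within 6 moves, so the order of the required stops is forced.
Route from 9: right to 10, up to 5, 4× left (reaching 1) — 6 moves in all.
Check: all required cells visited; 6 ≤ 6 moves.

9 10 5 4 3 2 1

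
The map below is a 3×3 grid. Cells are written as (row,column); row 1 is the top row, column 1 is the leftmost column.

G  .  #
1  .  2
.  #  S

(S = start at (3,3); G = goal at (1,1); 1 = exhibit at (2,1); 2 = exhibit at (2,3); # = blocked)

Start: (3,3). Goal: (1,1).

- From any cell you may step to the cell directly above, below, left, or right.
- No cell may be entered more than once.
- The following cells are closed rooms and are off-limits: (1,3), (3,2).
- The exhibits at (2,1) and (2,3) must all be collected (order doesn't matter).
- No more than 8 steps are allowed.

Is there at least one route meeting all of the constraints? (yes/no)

One route that works: (3,3) → (2,3) → (2,2) → (2,1) → (1,1).

yes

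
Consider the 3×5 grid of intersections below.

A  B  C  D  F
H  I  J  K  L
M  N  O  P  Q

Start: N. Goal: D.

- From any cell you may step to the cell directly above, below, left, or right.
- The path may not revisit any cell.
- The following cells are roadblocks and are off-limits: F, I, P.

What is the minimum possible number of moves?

4

The Manhattan distance from N to D is |3−1| + |2−4| = 4, so at least 4 moves are needed.
A route of 4 moves achieves this: N → O → J → C → D.
Since 4 matches the lower bound, it is optimal.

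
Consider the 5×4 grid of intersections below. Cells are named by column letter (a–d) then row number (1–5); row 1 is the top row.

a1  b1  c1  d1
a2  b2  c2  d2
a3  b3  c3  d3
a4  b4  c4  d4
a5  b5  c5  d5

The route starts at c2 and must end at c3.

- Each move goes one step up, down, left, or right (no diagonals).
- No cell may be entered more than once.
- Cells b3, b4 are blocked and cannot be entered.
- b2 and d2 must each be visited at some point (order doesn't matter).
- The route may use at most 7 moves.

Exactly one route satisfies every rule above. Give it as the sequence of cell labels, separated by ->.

c2 -> b2 -> b1 -> c1 -> d1 -> d2 -> d3 -> c3

Any route must reach b2 and d2 and still end at c3 within 7 moves, so the order of the required stops is forced.
Route from c2: left to b2, up to b1, 2× right (reaching d1), 2× down (reaching d3), left to c3 — 7 moves in all.
Check: all required cells visited; 7 ≤ 7 moves.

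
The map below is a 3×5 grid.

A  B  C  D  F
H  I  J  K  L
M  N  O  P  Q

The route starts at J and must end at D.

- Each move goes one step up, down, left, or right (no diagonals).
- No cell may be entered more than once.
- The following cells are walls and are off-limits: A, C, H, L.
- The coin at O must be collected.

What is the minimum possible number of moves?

4

Any route passes through O somewhere between J and D. Summing Manhattan distances along the two legs (J → O → D) gives a lower bound of 1 + 3 = 4 moves.
A route of 4 moves achieves this: J → O → P → K → D.
Since 4 matches the lower bound, it is optimal.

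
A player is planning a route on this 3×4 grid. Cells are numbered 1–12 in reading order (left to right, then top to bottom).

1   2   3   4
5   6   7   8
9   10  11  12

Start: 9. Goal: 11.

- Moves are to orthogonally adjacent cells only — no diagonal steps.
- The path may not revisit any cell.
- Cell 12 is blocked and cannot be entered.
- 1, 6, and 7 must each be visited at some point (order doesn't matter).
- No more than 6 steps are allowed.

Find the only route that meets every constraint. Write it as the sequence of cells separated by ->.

The budget equals the shortest possible length, so every move has to be on a shortest route through the required cells.
Route from 9: up 2 to 1, right 1 to 2, down 1 to 6, right 1 to 7, down 1 to 11 — 6 moves in all.
Check: all required cells visited; 6 ≤ 6 moves.

9 -> 5 -> 1 -> 2 -> 6 -> 7 -> 11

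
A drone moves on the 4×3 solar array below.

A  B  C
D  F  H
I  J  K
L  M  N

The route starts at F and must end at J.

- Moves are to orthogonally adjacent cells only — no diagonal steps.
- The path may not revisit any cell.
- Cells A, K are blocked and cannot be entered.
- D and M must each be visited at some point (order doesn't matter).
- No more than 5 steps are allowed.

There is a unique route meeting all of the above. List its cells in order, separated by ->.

F -> D -> I -> L -> M -> J

Any route must reach D and M and still end at J within 5 moves, so the order of the required stops is forced.
Route from F: left to D, 2× down (reaching L), right to M, up to J — 5 moves in all.
Check: all required cells visited; 5 ≤ 5 moves.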